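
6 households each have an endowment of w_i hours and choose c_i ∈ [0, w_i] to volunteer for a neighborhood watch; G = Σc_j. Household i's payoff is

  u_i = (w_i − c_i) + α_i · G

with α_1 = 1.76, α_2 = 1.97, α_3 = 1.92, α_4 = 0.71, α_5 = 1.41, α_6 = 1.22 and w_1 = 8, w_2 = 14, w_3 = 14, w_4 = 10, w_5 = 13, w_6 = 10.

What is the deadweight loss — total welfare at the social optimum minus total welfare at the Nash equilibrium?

∂u_i/∂c_i = α_i − 1, so household i contributes w_i if α_i > 1, else 0.
α_i > 1 for i ∈ {1, 2, 3, 5, 6}; NE contributions (8, 14, 14, 0, 13, 10), G = 59.
W^NE = Σw_i − G^NE + (Σα_i)·G^NE = 69 + 7.99·59 = 540.41.
Planner: ∂(Σu_j)/∂c_i = Σα_j − 1 = 7.99 > 0, so everyone contributes w_i; G^SO = 69, W^SO = 69 + 7.99·69 = 620.31.
Deadweight loss = 79.9.

79.9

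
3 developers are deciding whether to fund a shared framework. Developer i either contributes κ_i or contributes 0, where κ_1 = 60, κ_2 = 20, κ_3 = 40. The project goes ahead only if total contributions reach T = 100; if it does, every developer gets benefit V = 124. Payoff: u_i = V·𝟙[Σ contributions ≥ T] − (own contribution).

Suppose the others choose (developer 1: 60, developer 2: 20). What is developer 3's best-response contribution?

Others' total = 80. Contributing 40 brings total to 120 ≥ 100: gain V − κ_3 = 84.
Best response: 40.

40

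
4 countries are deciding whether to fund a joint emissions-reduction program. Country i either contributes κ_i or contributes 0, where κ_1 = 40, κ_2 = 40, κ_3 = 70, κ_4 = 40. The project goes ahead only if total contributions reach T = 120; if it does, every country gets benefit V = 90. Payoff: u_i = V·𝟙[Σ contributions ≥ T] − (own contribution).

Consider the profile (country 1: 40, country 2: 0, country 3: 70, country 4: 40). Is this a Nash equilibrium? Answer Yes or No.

Yes

Total = 150 ≥ 120: provided.
Country 1 (pledges 40, payoff 50): dropping to 0 → total 110, payoff 0. No gain.
Country 2 (pledges 0, payoff 90): pledging 40 → total 190, payoff 50. No gain.
Country 3 (pledges 70, payoff 20): dropping to 0 → total 80, payoff 0. No gain.
Country 4 (pledges 40, payoff 50): dropping to 0 → total 110, payoff 0. No gain.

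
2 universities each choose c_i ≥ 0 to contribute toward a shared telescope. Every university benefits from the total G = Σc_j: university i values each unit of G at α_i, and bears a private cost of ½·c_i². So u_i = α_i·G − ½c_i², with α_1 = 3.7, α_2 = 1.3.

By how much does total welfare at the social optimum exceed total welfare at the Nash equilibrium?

7.69

University i's FOC: ∂u_i/∂c_i = α_i − c_i = 0, so c_i* = α_i.
NE contributions = (3.7, 1.3); G = 5.
W^NE = (Σα)·G − ½Σα_i² = 5² − ½·15.38 = 17.31.
Planner sets c_i = Σα_j = 5 for every i, so G^SO = 2·5 = 10.
W^SO = (Σα)·G^SO − ½·2·(Σα)² = (2/2)·5² = 25.
Deadweight loss = W^SO − W^NE = 7.69.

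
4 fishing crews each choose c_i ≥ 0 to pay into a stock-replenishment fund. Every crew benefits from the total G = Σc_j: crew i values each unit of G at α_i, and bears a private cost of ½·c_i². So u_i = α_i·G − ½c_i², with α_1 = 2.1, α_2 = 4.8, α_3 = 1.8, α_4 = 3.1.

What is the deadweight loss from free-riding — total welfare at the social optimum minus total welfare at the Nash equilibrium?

Crew i's FOC: ∂u_i/∂c_i = α_i − c_i = 0, so c_i* = α_i.
NE contributions = (2.1, 4.8, 1.8, 3.1); G = 11.8.
W^NE = (Σα)·G − ½Σα_i² = 11.8² − ½·40.3 = 119.09.
Planner sets c_i = Σα_j = 11.8 for every i, so G^SO = 4·11.8 = 47.2.
W^SO = (Σα)·G^SO − ½·4·(Σα)² = (4/2)·11.8² = 278.48.
Deadweight loss = W^SO − W^NE = 159.39.

159.39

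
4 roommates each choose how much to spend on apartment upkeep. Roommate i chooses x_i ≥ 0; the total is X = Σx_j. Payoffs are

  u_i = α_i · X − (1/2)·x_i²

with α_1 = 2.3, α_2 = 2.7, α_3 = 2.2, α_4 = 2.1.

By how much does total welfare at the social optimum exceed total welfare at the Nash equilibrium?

97.405

Roommate i's FOC: ∂u_i/∂x_i = α_i − x_i = 0, so x_i* = α_i.
NE contributions = (2.3, 2.7, 2.2, 2.1); X = 9.3.
W^NE = (Σα)·X − ½Σα_i² = 9.3² − ½·21.83 = 75.575.
Planner sets x_i = Σα_j = 9.3 for every i, so X^SO = 4·9.3 = 37.2.
W^SO = (Σα)·X^SO − ½·4·(Σα)² = (4/2)·9.3² = 172.98.
Deadweight loss = W^SO − W^NE = 97.405.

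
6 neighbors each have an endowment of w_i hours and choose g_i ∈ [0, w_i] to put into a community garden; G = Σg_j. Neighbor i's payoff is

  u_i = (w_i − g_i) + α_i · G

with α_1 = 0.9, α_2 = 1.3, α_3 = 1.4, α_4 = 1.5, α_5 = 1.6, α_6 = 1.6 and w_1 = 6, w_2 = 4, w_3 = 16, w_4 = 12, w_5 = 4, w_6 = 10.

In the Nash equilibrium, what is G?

46

∂u_i/∂g_i = α_i − 1, so neighbor i contributes w_i if α_i > 1, else 0.
α_i > 1 for i ∈ {2, 3, 4, 5, 6}; NE contributions (0, 4, 16, 12, 4, 10), G = 46.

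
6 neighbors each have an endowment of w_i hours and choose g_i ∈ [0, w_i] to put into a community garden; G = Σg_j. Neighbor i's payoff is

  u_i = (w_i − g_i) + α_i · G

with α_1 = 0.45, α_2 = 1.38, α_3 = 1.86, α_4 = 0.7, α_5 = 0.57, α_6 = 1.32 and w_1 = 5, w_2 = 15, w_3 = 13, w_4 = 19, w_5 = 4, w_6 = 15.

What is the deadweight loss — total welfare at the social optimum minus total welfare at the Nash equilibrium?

147.84

∂u_i/∂g_i = α_i − 1, so neighbor i contributes w_i if α_i > 1, else 0.
α_i > 1 for i ∈ {2, 3, 6}; NE contributions (0, 15, 13, 0, 0, 15), G = 43.
W^NE = Σw_i − G^NE + (Σα_i)·G^NE = 71 + 5.28·43 = 298.04.
Planner: ∂(Σu_j)/∂g_i = Σα_j − 1 = 5.28 > 0, so everyone contributes w_i; G^SO = 71, W^SO = 71 + 5.28·71 = 445.88.
Deadweight loss = 147.84.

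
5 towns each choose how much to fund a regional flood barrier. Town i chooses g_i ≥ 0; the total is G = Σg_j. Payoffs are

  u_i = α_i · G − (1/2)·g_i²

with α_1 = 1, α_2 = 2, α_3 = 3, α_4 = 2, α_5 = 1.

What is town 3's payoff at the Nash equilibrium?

22.5

Town i's FOC: ∂u_i/∂g_i = α_i − g_i = 0, so g_i* = α_i.
NE contributions = (1, 2, 3, 2, 1); G = 9.
u_3 = α_3·G − ½·(g_3)² = 3·9 − ½·3² = 22.5.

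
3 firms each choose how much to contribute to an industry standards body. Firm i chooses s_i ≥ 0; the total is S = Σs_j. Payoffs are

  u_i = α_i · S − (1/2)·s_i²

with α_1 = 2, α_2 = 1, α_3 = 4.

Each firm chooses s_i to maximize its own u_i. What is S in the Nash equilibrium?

7

Firm i's FOC: ∂u_i/∂s_i = α_i − s_i = 0, so s_i* = α_i.
NE contributions = (2, 1, 4); S = 7.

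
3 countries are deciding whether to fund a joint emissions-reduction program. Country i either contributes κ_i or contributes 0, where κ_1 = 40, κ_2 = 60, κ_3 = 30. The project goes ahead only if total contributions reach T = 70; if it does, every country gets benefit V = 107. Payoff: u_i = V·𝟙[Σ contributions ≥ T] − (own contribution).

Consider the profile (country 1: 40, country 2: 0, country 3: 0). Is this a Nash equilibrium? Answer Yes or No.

No

Total = 40 < 70: not provided.
Country 1 (pledges 40, payoff -40): dropping to 0 → total 0, payoff 0. Profitable deviation.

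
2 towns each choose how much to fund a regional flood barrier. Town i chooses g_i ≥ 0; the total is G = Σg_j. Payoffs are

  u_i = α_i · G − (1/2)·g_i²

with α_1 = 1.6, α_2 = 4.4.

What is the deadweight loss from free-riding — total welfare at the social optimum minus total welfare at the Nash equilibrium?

10.96

Town i's FOC: ∂u_i/∂g_i = α_i − g_i = 0, so g_i* = α_i.
NE contributions = (1.6, 4.4); G = 6.
W^NE = (Σα)·G − ½Σα_i² = 6² − ½·21.92 = 25.04.
Planner sets g_i = Σα_j = 6 for every i, so G^SO = 2·6 = 12.
W^SO = (Σα)·G^SO − ½·2·(Σα)² = (2/2)·6² = 36.
Deadweight loss = W^SO − W^NE = 10.96.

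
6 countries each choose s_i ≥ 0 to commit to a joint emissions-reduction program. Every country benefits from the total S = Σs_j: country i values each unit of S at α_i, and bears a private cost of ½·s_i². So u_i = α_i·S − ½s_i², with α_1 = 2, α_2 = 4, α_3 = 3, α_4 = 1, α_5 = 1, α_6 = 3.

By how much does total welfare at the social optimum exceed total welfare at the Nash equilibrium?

412

Country i's FOC: ∂u_i/∂s_i = α_i − s_i = 0, so s_i* = α_i.
NE contributions = (2, 4, 3, 1, 1, 3); S = 14.
W^NE = (Σα)·S − ½Σα_i² = 14² − ½·40 = 176.
Planner sets s_i = Σα_j = 14 for every i, so S^SO = 6·14 = 84.
W^SO = (Σα)·S^SO − ½·6·(Σα)² = (6/2)·14² = 588.
Deadweight loss = W^SO − W^NE = 412.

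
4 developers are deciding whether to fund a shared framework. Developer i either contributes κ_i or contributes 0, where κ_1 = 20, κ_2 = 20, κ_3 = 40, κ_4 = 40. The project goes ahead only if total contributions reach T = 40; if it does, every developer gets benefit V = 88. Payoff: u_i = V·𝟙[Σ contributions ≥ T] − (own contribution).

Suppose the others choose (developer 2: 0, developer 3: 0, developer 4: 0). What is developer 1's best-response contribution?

Others' total = 0. Even contributing 20 gives 20 < 40: no benefit either way.
Best response: 0.

0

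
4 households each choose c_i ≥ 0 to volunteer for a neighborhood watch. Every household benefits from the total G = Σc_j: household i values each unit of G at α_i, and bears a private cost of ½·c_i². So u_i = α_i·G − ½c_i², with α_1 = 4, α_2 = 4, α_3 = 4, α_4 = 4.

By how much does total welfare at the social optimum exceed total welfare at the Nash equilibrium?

Household i's FOC: ∂u_i/∂c_i = α_i − c_i = 0, so c_i* = α_i.
NE contributions = (4, 4, 4, 4); G = 16.
W^NE = (Σα)·G − ½Σα_i² = 16² − ½·64 = 224.
Planner sets c_i = Σα_j = 16 for every i, so G^SO = 4·16 = 64.
W^SO = (Σα)·G^SO − ½·4·(Σα)² = (4/2)·16² = 512.
Deadweight loss = W^SO − W^NE = 288.

288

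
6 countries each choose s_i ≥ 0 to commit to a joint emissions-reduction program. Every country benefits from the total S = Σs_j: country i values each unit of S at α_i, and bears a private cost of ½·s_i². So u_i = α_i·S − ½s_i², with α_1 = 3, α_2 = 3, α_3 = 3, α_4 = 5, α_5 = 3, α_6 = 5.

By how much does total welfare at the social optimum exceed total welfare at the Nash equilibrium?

1011

Country i's FOC: ∂u_i/∂s_i = α_i − s_i = 0, so s_i* = α_i.
NE contributions = (3, 3, 3, 5, 3, 5); S = 22.
W^NE = (Σα)·S − ½Σα_i² = 22² − ½·86 = 441.
Planner sets s_i = Σα_j = 22 for every i, so S^SO = 6·22 = 132.
W^SO = (Σα)·S^SO − ½·6·(Σα)² = (6/2)·22² = 1452.
Deadweight loss = W^SO − W^NE = 1011.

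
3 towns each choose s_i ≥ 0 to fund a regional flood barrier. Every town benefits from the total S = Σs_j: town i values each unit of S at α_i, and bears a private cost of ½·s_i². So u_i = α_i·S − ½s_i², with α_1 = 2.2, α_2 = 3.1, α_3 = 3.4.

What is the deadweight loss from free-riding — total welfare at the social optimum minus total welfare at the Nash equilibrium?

Town i's FOC: ∂u_i/∂s_i = α_i − s_i = 0, so s_i* = α_i.
NE contributions = (2.2, 3.1, 3.4); S = 8.7.
W^NE = (Σα)·S − ½Σα_i² = 8.7² − ½·26.01 = 62.685.
Planner sets s_i = Σα_j = 8.7 for every i, so S^SO = 3·8.7 = 26.1.
W^SO = (Σα)·S^SO − ½·3·(Σα)² = (3/2)·8.7² = 113.535.
Deadweight loss = W^SO − W^NE = 50.85.

50.85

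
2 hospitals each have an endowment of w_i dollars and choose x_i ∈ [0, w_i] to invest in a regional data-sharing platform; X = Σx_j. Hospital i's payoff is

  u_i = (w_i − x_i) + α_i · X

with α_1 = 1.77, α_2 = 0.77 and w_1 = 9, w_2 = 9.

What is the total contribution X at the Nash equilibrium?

9

∂u_i/∂x_i = α_i − 1, so hospital i contributes w_i if α_i > 1, else 0.
α_i > 1 for i ∈ {1}; NE contributions (9, 0), X = 9.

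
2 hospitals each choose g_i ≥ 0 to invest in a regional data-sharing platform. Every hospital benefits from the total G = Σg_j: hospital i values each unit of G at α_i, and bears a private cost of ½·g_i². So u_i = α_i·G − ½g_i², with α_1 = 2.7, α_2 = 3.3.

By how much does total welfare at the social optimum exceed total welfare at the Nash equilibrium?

Hospital i's FOC: ∂u_i/∂g_i = α_i − g_i = 0, so g_i* = α_i.
NE contributions = (2.7, 3.3); G = 6.
W^NE = (Σα)·G − ½Σα_i² = 6² − ½·18.18 = 26.91.
Planner sets g_i = Σα_j = 6 for every i, so G^SO = 2·6 = 12.
W^SO = (Σα)·G^SO − ½·2·(Σα)² = (2/2)·6² = 36.
Deadweight loss = W^SO − W^NE = 9.09.

9.09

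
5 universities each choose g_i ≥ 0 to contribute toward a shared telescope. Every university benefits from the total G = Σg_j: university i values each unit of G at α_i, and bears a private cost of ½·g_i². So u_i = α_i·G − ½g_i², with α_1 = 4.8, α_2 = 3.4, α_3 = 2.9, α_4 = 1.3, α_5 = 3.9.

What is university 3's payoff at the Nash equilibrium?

University i's FOC: ∂u_i/∂g_i = α_i − g_i = 0, so g_i* = α_i.
NE contributions = (4.8, 3.4, 2.9, 1.3, 3.9); G = 16.3.
u_3 = α_3·G − ½·(g_3)² = 2.9·16.3 − ½·2.9² = 43.065.

43.065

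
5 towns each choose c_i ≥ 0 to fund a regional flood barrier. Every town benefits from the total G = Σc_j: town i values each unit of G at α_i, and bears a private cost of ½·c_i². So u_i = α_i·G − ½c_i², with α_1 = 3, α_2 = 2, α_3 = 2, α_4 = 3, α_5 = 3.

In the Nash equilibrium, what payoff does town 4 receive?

Town i's FOC: ∂u_i/∂c_i = α_i − c_i = 0, so c_i* = α_i.
NE contributions = (3, 2, 2, 3, 3); G = 13.
u_4 = α_4·G − ½·(c_4)² = 3·13 − ½·3² = 34.5.

34.5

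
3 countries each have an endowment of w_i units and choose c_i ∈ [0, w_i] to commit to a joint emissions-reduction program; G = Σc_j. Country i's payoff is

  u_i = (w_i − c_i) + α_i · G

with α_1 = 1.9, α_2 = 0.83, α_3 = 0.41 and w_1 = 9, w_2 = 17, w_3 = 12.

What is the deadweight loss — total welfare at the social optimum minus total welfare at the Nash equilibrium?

62.06

∂u_i/∂c_i = α_i − 1, so country i contributes w_i if α_i > 1, else 0.
α_i > 1 for i ∈ {1}; NE contributions (9, 0, 0), G = 9.
W^NE = Σw_i − G^NE + (Σα_i)·G^NE = 38 + 2.14·9 = 57.26.
Planner: ∂(Σu_j)/∂c_i = Σα_j − 1 = 2.14 > 0, so everyone contributes w_i; G^SO = 38, W^SO = 38 + 2.14·38 = 119.32.
Deadweight loss = 62.06.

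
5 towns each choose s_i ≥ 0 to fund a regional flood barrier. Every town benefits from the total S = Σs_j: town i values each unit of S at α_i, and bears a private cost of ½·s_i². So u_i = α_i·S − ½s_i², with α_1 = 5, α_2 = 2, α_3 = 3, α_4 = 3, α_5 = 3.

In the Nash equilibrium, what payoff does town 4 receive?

Town i's FOC: ∂u_i/∂s_i = α_i − s_i = 0, so s_i* = α_i.
NE contributions = (5, 2, 3, 3, 3); S = 16.
u_4 = α_4·S − ½·(s_4)² = 3·16 − ½·3² = 43.5.

43.5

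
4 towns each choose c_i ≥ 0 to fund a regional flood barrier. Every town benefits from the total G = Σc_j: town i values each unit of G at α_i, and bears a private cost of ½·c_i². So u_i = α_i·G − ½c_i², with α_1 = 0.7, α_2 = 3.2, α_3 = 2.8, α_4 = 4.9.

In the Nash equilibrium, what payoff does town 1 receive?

7.875

Town i's FOC: ∂u_i/∂c_i = α_i − c_i = 0, so c_i* = α_i.
NE contributions = (0.7, 3.2, 2.8, 4.9); G = 11.6.
u_1 = α_1·G − ½·(c_1)² = 0.7·11.6 − ½·0.7² = 7.875.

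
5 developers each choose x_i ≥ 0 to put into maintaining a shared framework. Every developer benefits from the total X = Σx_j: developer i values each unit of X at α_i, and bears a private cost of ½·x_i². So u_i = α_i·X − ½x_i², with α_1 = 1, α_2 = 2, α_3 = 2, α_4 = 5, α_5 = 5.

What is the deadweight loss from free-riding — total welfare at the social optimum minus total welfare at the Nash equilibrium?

Developer i's FOC: ∂u_i/∂x_i = α_i − x_i = 0, so x_i* = α_i.
NE contributions = (1, 2, 2, 5, 5); X = 15.
W^NE = (Σα)·X − ½Σα_i² = 15² − ½·59 = 195.5.
Planner sets x_i = Σα_j = 15 for every i, so X^SO = 5·15 = 75.
W^SO = (Σα)·X^SO − ½·5·(Σα)² = (5/2)·15² = 562.5.
Deadweight loss = W^SO − W^NE = 367.

367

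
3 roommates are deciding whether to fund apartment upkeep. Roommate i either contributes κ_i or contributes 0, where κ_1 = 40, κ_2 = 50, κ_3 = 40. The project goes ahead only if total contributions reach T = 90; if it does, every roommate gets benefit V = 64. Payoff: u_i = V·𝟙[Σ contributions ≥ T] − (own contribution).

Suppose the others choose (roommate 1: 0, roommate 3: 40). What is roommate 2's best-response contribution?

Others' total = 40. Contributing 50 brings total to 90 ≥ 90: gain V − κ_2 = 14.
Best response: 50.

50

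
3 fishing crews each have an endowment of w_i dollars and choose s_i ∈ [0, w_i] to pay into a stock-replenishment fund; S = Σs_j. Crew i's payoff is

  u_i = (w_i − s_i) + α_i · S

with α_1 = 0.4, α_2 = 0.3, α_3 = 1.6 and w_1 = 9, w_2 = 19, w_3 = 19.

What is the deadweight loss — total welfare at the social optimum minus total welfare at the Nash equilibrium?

36.4

∂u_i/∂s_i = α_i − 1, so crew i contributes w_i if α_i > 1, else 0.
α_i > 1 for i ∈ {3}; NE contributions (0, 0, 19), S = 19.
W^NE = Σw_i − S^NE + (Σα_i)·S^NE = 47 + 1.3·19 = 71.7.
Planner: ∂(Σu_j)/∂s_i = Σα_j − 1 = 1.3 > 0, so everyone contributes w_i; S^SO = 47, W^SO = 47 + 1.3·47 = 108.1.
Deadweight loss = 36.4.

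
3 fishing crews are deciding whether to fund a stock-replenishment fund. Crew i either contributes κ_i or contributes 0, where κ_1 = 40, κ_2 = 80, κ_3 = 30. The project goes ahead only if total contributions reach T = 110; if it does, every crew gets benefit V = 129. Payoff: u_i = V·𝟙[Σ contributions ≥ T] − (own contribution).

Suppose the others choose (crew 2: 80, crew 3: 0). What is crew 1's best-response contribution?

40

Others' total = 80. Contributing 40 brings total to 120 ≥ 110: gain V − κ_1 = 89.
Best response: 40.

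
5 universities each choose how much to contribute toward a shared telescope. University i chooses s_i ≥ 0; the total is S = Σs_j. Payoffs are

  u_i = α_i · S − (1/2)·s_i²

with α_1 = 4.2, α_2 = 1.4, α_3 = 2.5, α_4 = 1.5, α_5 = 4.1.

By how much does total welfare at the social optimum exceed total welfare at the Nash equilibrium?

303.99

University i's FOC: ∂u_i/∂s_i = α_i − s_i = 0, so s_i* = α_i.
NE contributions = (4.2, 1.4, 2.5, 1.5, 4.1); S = 13.7.
W^NE = (Σα)·S − ½Σα_i² = 13.7² − ½·44.91 = 165.235.
Planner sets s_i = Σα_j = 13.7 for every i, so S^SO = 5·13.7 = 68.5.
W^SO = (Σα)·S^SO − ½·5·(Σα)² = (5/2)·13.7² = 469.225.
Deadweight loss = W^SO − W^NE = 303.99.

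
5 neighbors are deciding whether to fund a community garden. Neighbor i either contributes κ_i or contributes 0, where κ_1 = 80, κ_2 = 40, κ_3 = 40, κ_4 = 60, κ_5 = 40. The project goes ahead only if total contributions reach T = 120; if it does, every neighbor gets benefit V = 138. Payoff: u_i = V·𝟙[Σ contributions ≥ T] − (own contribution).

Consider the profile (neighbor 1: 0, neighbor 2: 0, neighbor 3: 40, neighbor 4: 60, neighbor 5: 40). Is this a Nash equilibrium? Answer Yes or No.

Total = 140 ≥ 120: provided.
Neighbor 1 (pledges 0, payoff 138): pledging 80 → total 220, payoff 58. No gain.
Neighbor 2 (pledges 0, payoff 138): pledging 40 → total 180, payoff 98. No gain.
Neighbor 3 (pledges 40, payoff 98): dropping to 0 → total 100, payoff 0. No gain.
Neighbor 4 (pledges 60, payoff 78): dropping to 0 → total 80, payoff 0. No gain.
Neighbor 5 (pledges 40, payoff 98): dropping to 0 → total 100, payoff 0. No gain.

Yes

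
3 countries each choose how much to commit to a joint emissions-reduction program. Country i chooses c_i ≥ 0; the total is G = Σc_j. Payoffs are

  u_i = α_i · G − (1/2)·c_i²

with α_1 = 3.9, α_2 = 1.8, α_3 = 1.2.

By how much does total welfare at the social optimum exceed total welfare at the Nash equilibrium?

33.75

Country i's FOC: ∂u_i/∂c_i = α_i − c_i = 0, so c_i* = α_i.
NE contributions = (3.9, 1.8, 1.2); G = 6.9.
W^NE = (Σα)·G − ½Σα_i² = 6.9² − ½·19.89 = 37.665.
Planner sets c_i = Σα_j = 6.9 for every i, so G^SO = 3·6.9 = 20.7.
W^SO = (Σα)·G^SO − ½·3·(Σα)² = (3/2)·6.9² = 71.415.
Deadweight loss = W^SO − W^NE = 33.75.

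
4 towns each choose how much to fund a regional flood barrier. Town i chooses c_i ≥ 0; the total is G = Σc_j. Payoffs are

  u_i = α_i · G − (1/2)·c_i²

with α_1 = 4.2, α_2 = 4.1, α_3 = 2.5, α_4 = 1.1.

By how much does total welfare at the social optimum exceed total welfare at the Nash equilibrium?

162.565

Town i's FOC: ∂u_i/∂c_i = α_i − c_i = 0, so c_i* = α_i.
NE contributions = (4.2, 4.1, 2.5, 1.1); G = 11.9.
W^NE = (Σα)·G − ½Σα_i² = 11.9² − ½·41.91 = 120.655.
Planner sets c_i = Σα_j = 11.9 for every i, so G^SO = 4·11.9 = 47.6.
W^SO = (Σα)·G^SO − ½·4·(Σα)² = (4/2)·11.9² = 283.22.
Deadweight loss = W^SO − W^NE = 162.565.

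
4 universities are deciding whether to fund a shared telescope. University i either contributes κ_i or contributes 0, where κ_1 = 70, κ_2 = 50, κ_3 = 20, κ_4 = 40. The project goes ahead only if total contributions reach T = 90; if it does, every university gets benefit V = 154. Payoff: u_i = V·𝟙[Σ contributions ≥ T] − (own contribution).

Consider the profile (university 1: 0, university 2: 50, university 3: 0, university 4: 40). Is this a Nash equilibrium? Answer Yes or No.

Total = 90 ≥ 90: provided.
University 1 (pledges 0, payoff 154): pledging 70 → total 160, payoff 84. No gain.
University 2 (pledges 50, payoff 104): dropping to 0 → total 40, payoff 0. No gain.
University 3 (pledges 0, payoff 154): pledging 20 → total 110, payoff 134. No gain.
University 4 (pledges 40, payoff 114): dropping to 0 → total 50, payoff 0. No gain.

Yes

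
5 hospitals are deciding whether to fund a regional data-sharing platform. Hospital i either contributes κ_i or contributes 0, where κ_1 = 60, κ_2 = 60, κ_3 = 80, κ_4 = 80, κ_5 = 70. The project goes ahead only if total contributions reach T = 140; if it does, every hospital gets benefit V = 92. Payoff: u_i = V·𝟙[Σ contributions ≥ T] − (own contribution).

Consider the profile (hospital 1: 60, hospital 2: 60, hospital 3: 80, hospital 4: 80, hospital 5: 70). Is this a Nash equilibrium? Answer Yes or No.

Total = 350 ≥ 140: provided.
Hospital 1 (pledges 60, payoff 32): dropping to 0 → total 290, payoff 92. Profitable deviation.

No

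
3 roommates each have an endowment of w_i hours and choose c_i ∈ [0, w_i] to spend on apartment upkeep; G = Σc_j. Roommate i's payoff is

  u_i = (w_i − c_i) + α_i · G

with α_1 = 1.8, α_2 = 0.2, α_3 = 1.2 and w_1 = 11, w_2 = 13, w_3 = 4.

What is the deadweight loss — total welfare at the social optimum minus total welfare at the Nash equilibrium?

∂u_i/∂c_i = α_i − 1, so roommate i contributes w_i if α_i > 1, else 0.
α_i > 1 for i ∈ {1, 3}; NE contributions (11, 0, 4), G = 15.
W^NE = Σw_i − G^NE + (Σα_i)·G^NE = 28 + 2.2·15 = 61.
Planner: ∂(Σu_j)/∂c_i = Σα_j − 1 = 2.2 > 0, so everyone contributes w_i; G^SO = 28, W^SO = 28 + 2.2·28 = 89.6.
Deadweight loss = 28.6.

28.6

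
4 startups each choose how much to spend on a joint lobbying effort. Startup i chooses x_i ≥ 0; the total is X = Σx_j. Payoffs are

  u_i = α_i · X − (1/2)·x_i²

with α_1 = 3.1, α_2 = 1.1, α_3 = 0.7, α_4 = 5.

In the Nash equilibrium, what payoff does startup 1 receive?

Startup i's FOC: ∂u_i/∂x_i = α_i − x_i = 0, so x_i* = α_i.
NE contributions = (3.1, 1.1, 0.7, 5); X = 9.9.
u_1 = α_1·X − ½·(x_1)² = 3.1·9.9 − ½·3.1² = 25.885.

25.885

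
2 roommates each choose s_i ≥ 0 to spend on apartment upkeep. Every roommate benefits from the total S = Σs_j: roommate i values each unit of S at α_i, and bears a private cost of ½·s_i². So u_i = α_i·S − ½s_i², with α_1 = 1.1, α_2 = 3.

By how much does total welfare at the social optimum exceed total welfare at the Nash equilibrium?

5.105

Roommate i's FOC: ∂u_i/∂s_i = α_i − s_i = 0, so s_i* = α_i.
NE contributions = (1.1, 3); S = 4.1.
W^NE = (Σα)·S − ½Σα_i² = 4.1² − ½·10.21 = 11.705.
Planner sets s_i = Σα_j = 4.1 for every i, so S^SO = 2·4.1 = 8.2.
W^SO = (Σα)·S^SO − ½·2·(Σα)² = (2/2)·4.1² = 16.81.
Deadweight loss = W^SO − W^NE = 5.105.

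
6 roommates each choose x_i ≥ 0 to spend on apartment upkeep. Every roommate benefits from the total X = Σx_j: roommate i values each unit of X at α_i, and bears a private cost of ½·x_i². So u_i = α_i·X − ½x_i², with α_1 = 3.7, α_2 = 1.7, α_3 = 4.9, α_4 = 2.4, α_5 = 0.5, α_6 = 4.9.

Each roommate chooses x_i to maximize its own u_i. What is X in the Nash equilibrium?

18.1

Roommate i's FOC: ∂u_i/∂x_i = α_i − x_i = 0, so x_i* = α_i.
NE contributions = (3.7, 1.7, 4.9, 2.4, 0.5, 4.9); X = 18.1.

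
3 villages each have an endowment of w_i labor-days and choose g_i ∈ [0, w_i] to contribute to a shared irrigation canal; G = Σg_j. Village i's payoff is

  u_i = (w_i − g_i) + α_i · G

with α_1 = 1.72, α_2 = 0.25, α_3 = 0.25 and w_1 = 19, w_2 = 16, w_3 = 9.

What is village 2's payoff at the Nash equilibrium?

∂u_i/∂g_i = α_i − 1, so village i contributes w_i if α_i > 1, else 0.
α_i > 1 for i ∈ {1}; NE contributions (19, 0, 0), G = 19.
u_2 = (16 − 0) + 0.25·19 = 20.75.

20.75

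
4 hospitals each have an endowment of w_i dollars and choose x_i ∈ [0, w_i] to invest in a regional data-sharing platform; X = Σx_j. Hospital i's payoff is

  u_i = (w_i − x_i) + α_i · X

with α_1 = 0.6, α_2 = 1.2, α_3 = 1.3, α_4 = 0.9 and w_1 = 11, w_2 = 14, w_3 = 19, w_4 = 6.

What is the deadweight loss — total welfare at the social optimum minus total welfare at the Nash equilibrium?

51

∂u_i/∂x_i = α_i − 1, so hospital i contributes w_i if α_i > 1, else 0.
α_i > 1 for i ∈ {2, 3}; NE contributions (0, 14, 19, 0), X = 33.
W^NE = Σw_i − X^NE + (Σα_i)·X^NE = 50 + 3·33 = 149.
Planner: ∂(Σu_j)/∂x_i = Σα_j − 1 = 3 > 0, so everyone contributes w_i; X^SO = 50, W^SO = 50 + 3·50 = 200.
Deadweight loss = 51.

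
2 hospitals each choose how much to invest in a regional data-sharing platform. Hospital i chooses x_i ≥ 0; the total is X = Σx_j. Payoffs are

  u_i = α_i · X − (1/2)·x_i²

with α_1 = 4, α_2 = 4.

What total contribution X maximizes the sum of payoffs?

16

Planner FOC: ∂(Σu_j)/∂x_i = (Σα_j) − x_i = 0, so x_i^SO = Σα_j = 8 for every i; X^SO = 16.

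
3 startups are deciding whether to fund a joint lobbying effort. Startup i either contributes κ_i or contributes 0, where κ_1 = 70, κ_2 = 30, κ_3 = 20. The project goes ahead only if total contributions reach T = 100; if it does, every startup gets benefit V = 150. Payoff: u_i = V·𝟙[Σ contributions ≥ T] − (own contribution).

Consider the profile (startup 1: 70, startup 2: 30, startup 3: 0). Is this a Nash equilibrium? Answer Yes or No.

Total = 100 ≥ 100: provided.
Startup 1 (pledges 70, payoff 80): dropping to 0 → total 30, payoff 0. No gain.
Startup 2 (pledges 30, payoff 120): dropping to 0 → total 70, payoff 0. No gain.
Startup 3 (pledges 0, payoff 150): pledging 20 → total 120, payoff 130. No gain.

Yes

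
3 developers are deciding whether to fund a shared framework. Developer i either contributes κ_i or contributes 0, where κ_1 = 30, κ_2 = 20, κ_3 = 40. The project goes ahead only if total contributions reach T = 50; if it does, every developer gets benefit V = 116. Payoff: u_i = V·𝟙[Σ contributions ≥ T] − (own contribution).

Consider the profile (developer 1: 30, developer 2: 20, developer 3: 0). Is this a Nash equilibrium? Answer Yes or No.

Yes

Total = 50 ≥ 50: provided.
Developer 1 (pledges 30, payoff 86): dropping to 0 → total 20, payoff 0. No gain.
Developer 2 (pledges 20, payoff 96): dropping to 0 → total 30, payoff 0. No gain.
Developer 3 (pledges 0, payoff 116): pledging 40 → total 90, payoff 76. No gain.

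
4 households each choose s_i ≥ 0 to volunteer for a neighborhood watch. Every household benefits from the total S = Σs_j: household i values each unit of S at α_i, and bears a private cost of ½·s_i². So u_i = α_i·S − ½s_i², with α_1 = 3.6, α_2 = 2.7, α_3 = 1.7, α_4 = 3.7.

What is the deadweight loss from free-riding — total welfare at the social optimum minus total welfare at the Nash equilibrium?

Household i's FOC: ∂u_i/∂s_i = α_i − s_i = 0, so s_i* = α_i.
NE contributions = (3.6, 2.7, 1.7, 3.7); S = 11.7.
W^NE = (Σα)·S − ½Σα_i² = 11.7² − ½·36.83 = 118.475.
Planner sets s_i = Σα_j = 11.7 for every i, so S^SO = 4·11.7 = 46.8.
W^SO = (Σα)·S^SO − ½·4·(Σα)² = (4/2)·11.7² = 273.78.
Deadweight loss = W^SO − W^NE = 155.305.

155.305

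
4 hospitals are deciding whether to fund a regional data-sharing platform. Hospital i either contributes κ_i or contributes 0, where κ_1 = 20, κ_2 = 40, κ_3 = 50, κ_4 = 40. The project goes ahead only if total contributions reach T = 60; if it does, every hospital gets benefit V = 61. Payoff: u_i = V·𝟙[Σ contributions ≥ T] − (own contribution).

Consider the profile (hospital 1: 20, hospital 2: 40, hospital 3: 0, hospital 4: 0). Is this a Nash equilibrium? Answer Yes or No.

Yes

Total = 60 ≥ 60: provided.
Hospital 1 (pledges 20, payoff 41): dropping to 0 → total 40, payoff 0. No gain.
Hospital 2 (pledges 40, payoff 21): dropping to 0 → total 20, payoff 0. No gain.
Hospital 3 (pledges 0, payoff 61): pledging 50 → total 110, payoff 11. No gain.
Hospital 4 (pledges 0, payoff 61): pledging 40 → total 100, payoff 21. No gain.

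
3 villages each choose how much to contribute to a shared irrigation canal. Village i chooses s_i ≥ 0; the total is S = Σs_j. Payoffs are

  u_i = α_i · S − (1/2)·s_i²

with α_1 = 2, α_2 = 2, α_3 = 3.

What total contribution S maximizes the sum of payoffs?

Planner FOC: ∂(Σu_j)/∂s_i = (Σα_j) − s_i = 0, so s_i^SO = Σα_j = 7 for every i; S^SO = 21.

21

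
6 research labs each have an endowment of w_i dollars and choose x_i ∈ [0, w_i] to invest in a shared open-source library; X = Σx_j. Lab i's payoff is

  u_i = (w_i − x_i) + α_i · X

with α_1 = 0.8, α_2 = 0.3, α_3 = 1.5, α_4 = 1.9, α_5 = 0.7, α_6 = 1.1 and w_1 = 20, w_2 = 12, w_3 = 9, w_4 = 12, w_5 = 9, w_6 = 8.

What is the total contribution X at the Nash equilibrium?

29

∂u_i/∂x_i = α_i − 1, so lab i contributes w_i if α_i > 1, else 0.
α_i > 1 for i ∈ {3, 4, 6}; NE contributions (0, 0, 9, 12, 0, 8), X = 29.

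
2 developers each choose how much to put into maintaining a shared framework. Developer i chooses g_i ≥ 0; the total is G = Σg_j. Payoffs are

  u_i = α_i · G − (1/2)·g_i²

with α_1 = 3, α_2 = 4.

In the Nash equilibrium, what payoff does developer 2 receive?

20

Developer i's FOC: ∂u_i/∂g_i = α_i − g_i = 0, so g_i* = α_i.
NE contributions = (3, 4); G = 7.
u_2 = α_2·G − ½·(g_2)² = 4·7 − ½·4² = 20.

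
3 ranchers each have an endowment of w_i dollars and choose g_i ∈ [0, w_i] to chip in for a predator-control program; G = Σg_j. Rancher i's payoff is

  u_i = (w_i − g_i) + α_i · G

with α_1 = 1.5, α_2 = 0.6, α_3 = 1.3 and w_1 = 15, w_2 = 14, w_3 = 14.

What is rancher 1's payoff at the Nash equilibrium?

∂u_i/∂g_i = α_i − 1, so rancher i contributes w_i if α_i > 1, else 0.
α_i > 1 for i ∈ {1, 3}; NE contributions (15, 0, 14), G = 29.
u_1 = (15 − 15) + 1.5·29 = 43.5.

43.5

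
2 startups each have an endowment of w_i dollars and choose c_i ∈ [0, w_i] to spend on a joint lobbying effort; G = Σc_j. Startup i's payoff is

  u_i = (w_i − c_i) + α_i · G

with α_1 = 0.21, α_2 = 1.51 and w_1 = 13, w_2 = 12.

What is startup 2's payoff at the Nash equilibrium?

18.12

∂u_i/∂c_i = α_i − 1, so startup i contributes w_i if α_i > 1, else 0.
α_i > 1 for i ∈ {2}; NE contributions (0, 12), G = 12.
u_2 = (12 − 12) + 1.51·12 = 18.12.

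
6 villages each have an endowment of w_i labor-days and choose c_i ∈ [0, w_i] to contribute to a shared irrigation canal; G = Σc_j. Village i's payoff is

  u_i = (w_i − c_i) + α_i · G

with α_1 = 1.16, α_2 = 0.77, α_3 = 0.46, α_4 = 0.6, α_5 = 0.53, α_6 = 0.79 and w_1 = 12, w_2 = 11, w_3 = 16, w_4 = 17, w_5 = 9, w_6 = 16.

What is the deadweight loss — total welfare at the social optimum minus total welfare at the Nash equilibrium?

228.39

∂u_i/∂c_i = α_i − 1, so village i contributes w_i if α_i > 1, else 0.
α_i > 1 for i ∈ {1}; NE contributions (12, 0, 0, 0, 0, 0), G = 12.
W^NE = Σw_i − G^NE + (Σα_i)·G^NE = 81 + 3.31·12 = 120.72.
Planner: ∂(Σu_j)/∂c_i = Σα_j − 1 = 3.31 > 0, so everyone contributes w_i; G^SO = 81, W^SO = 81 + 3.31·81 = 349.11.
Deadweight loss = 228.39.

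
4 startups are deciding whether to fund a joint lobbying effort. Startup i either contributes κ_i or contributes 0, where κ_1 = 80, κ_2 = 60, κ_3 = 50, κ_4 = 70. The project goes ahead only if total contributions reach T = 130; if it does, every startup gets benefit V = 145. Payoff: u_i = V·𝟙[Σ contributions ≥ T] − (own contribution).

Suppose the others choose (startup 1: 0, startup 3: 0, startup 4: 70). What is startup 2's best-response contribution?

60

Others' total = 70. Contributing 60 brings total to 130 ≥ 130: gain V − κ_2 = 85.
Best response: 60.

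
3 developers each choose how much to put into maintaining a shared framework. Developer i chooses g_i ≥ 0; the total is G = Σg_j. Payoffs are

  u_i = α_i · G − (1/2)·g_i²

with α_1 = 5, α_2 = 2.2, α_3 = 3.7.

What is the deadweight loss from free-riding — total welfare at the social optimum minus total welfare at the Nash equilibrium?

Developer i's FOC: ∂u_i/∂g_i = α_i − g_i = 0, so g_i* = α_i.
NE contributions = (5, 2.2, 3.7); G = 10.9.
W^NE = (Σα)·G − ½Σα_i² = 10.9² − ½·43.53 = 97.045.
Planner sets g_i = Σα_j = 10.9 for every i, so G^SO = 3·10.9 = 32.7.
W^SO = (Σα)·G^SO − ½·3·(Σα)² = (3/2)·10.9² = 178.215.
Deadweight loss = W^SO − W^NE = 81.17.

81.17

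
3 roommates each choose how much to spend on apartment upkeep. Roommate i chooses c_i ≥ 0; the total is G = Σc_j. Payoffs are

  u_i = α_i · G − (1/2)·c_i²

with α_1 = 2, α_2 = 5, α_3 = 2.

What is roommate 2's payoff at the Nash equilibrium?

32.5

Roommate i's FOC: ∂u_i/∂c_i = α_i − c_i = 0, so c_i* = α_i.
NE contributions = (2, 5, 2); G = 9.
u_2 = α_2·G − ½·(c_2)² = 5·9 − ½·5² = 32.5.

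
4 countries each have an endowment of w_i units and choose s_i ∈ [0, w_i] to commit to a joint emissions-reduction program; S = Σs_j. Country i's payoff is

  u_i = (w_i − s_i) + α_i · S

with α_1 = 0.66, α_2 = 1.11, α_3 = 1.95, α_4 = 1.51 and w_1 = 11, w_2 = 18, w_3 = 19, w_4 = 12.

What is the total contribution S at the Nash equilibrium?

∂u_i/∂s_i = α_i − 1, so country i contributes w_i if α_i > 1, else 0.
α_i > 1 for i ∈ {2, 3, 4}; NE contributions (0, 18, 19, 12), S = 49.

49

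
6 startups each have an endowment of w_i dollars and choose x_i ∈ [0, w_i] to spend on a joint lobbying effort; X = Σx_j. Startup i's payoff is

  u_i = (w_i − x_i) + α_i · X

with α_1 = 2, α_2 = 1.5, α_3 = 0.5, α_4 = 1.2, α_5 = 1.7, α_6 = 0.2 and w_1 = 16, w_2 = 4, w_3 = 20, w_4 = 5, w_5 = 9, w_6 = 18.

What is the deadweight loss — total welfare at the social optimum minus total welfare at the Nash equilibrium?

∂u_i/∂x_i = α_i − 1, so startup i contributes w_i if α_i > 1, else 0.
α_i > 1 for i ∈ {1, 2, 4, 5}; NE contributions (16, 4, 0, 5, 9, 0), X = 34.
W^NE = Σw_i − X^NE + (Σα_i)·X^NE = 72 + 6.1·34 = 279.4.
Planner: ∂(Σu_j)/∂x_i = Σα_j − 1 = 6.1 > 0, so everyone contributes w_i; X^SO = 72, W^SO = 72 + 6.1·72 = 511.2.
Deadweight loss = 231.8.

231.8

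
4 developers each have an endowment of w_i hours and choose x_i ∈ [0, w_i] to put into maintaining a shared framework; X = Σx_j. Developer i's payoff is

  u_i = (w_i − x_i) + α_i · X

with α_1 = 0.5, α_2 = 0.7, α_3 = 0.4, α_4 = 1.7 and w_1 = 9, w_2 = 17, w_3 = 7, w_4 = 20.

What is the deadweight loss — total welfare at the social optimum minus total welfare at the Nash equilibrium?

75.9

∂u_i/∂x_i = α_i − 1, so developer i contributes w_i if α_i > 1, else 0.
α_i > 1 for i ∈ {4}; NE contributions (0, 0, 0, 20), X = 20.
W^NE = Σw_i − X^NE + (Σα_i)·X^NE = 53 + 2.3·20 = 99.
Planner: ∂(Σu_j)/∂x_i = Σα_j − 1 = 2.3 > 0, so everyone contributes w_i; X^SO = 53, W^SO = 53 + 2.3·53 = 174.9.
Deadweight loss = 75.9.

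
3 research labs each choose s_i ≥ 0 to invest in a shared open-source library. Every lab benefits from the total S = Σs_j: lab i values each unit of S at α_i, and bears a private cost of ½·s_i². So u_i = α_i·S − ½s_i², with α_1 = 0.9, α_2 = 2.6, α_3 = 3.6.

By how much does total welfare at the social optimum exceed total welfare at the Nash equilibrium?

Lab i's FOC: ∂u_i/∂s_i = α_i − s_i = 0, so s_i* = α_i.
NE contributions = (0.9, 2.6, 3.6); S = 7.1.
W^NE = (Σα)·S − ½Σα_i² = 7.1² − ½·20.53 = 40.145.
Planner sets s_i = Σα_j = 7.1 for every i, so S^SO = 3·7.1 = 21.3.
W^SO = (Σα)·S^SO − ½·3·(Σα)² = (3/2)·7.1² = 75.615.
Deadweight loss = W^SO − W^NE = 35.47.

35.47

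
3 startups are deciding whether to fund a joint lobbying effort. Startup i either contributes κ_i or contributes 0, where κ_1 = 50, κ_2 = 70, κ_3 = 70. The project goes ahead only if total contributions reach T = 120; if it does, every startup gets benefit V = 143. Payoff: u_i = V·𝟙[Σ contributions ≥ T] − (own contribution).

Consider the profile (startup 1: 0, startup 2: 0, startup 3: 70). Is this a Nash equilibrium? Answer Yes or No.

No

Total = 70 < 120: not provided.
Startup 1 (pledges 0, payoff 0): pledging 50 → total 120, payoff 93. Profitable deviation.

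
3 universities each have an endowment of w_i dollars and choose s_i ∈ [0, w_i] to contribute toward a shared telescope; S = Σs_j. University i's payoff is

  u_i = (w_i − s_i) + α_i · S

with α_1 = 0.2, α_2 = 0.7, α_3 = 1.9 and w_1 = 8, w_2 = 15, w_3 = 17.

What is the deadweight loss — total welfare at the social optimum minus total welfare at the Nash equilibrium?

41.4

∂u_i/∂s_i = α_i − 1, so university i contributes w_i if α_i > 1, else 0.
α_i > 1 for i ∈ {3}; NE contributions (0, 0, 17), S = 17.
W^NE = Σw_i − S^NE + (Σα_i)·S^NE = 40 + 1.8·17 = 70.6.
Planner: ∂(Σu_j)/∂s_i = Σα_j − 1 = 1.8 > 0, so everyone contributes w_i; S^SO = 40, W^SO = 40 + 1.8·40 = 112.
Deadweight loss = 41.4.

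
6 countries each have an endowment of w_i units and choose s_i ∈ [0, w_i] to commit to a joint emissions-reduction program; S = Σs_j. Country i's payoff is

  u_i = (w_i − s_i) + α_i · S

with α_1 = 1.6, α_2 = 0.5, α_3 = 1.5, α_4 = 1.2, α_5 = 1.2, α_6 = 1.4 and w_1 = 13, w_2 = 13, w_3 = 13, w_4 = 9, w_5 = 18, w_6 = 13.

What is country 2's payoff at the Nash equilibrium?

46

∂u_i/∂s_i = α_i − 1, so country i contributes w_i if α_i > 1, else 0.
α_i > 1 for i ∈ {1, 3, 4, 5, 6}; NE contributions (13, 0, 13, 9, 18, 13), S = 66.
u_2 = (13 − 0) + 0.5·66 = 46.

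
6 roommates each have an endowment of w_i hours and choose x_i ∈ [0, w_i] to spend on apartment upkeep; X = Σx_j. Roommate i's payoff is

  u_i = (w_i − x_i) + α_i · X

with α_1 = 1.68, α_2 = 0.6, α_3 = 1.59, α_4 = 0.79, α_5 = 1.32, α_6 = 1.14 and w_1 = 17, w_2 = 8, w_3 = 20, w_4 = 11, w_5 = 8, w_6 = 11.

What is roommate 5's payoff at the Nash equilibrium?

73.92

∂u_i/∂x_i = α_i − 1, so roommate i contributes w_i if α_i > 1, else 0.
α_i > 1 for i ∈ {1, 3, 5, 6}; NE contributions (17, 0, 20, 0, 8, 11), X = 56.
u_5 = (8 − 8) + 1.32·56 = 73.92.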